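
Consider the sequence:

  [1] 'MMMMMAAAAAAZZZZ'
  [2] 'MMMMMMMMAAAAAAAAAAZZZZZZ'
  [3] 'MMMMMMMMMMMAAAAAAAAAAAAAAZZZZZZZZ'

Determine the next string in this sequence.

MMMMMMMMMMMMMMAAAAAAAAAAAAAAAAAAZZZZZZZZZZ

Each string has the form M^{3n-1} A^{4n-2} Z^{2n}, where the shown terms are n = 2, 3, 4.
For the next term, n = 5, so the run lengths are 14, 18, 10.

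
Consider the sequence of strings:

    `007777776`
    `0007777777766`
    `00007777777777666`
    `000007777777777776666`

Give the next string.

0000007777777777777766666

Term n consists of n 0's, followed by 2n+2 7's, followed by n-1 6's, where the shown terms are n = 2, 3, 4, 5.
Setting n = 6 gives 6, 14, 5 characters in each block.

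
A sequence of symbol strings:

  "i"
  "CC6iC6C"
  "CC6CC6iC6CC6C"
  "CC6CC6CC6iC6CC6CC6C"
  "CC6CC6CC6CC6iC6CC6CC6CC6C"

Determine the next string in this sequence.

Every step adds CC6 to the front and C6C to the end of the previous string.
Applying this once more to CC6CC6CC6CC6iC6CC6CC6CC6C:

CC6CC6CC6CC6CC6iC6CC6CC6CC6CC6C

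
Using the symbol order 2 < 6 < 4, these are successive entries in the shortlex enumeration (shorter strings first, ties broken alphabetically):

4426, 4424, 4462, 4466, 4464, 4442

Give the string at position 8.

Continuing the enumeration 2 steps past 4442: 4442 → 4446 → (answer).

4444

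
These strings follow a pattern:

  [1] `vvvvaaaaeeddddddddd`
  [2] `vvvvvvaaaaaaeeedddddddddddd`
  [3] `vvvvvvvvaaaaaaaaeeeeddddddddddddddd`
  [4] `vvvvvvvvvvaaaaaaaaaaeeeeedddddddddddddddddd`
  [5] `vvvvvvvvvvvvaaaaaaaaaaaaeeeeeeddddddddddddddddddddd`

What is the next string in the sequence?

vvvvvvvvvvvvvvaaaaaaaaaaaaaaeeeeeeedddddddddddddddddddddddd

Reading off run lengths: v runs 4, 6, 8, 10, 12; a runs 4, 6, 8, 10, 12; e runs 2, 3, 4, 5, 6; d runs 9, 12, 15, 18, 21 — each is linear in n, where the shown terms are n = 2, 3, 4, 5, 6.
For the next term, n = 7, so the run lengths are 14, 14, 7, 24.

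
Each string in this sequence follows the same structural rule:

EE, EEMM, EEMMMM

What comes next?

Every step adds MM to the end: s(k+1) = s(k)·MM.
Applying this once more to EEMMMM:

EEMMMMMM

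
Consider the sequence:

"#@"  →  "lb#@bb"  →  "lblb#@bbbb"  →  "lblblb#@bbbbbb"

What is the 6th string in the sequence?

lblblblblb#@bbbbbbbbbb

Each term wraps the previous one in lb on the left and bb on the right.
From lblblb#@bbbbbb, 2 further steps: lblblb#@bbbbbb → lblblblb#@bbbbbbbb → (answer).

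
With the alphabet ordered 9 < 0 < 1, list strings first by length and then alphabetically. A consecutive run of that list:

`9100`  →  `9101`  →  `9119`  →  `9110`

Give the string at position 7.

0990

Advancing 3 positions from 9110 through 9110 → 9111 → 0999 reaches term 7.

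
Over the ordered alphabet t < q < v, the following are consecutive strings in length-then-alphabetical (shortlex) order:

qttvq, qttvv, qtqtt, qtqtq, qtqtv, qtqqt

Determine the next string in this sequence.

Treat qtqqt as a base-3 numeral over the given alphabet and add one, carrying through any trailing v's.

qtqqq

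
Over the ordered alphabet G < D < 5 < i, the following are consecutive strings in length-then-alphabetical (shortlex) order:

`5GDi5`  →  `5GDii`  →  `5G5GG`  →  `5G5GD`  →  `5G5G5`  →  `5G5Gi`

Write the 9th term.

Continuing the enumeration 3 steps past 5G5Gi: 5G5Gi → 5G5DG → 5G5DD → (answer).

5G5D5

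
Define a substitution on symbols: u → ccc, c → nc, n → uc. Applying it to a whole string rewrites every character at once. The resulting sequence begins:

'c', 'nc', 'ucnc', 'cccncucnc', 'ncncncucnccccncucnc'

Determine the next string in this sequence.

Applying the rule to each of the 19 symbols of ncncncucnccccncucnc gives the pieces uc nc uc nc uc nc ccc nc uc nc nc nc nc uc nc ccc nc uc nc, which concatenate to the answer.

ucncucncucnccccncucncncncncucnccccncucnc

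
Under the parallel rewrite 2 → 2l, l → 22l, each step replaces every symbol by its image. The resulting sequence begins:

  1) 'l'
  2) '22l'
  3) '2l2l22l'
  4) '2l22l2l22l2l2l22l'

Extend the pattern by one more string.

2l22l2l2l22l2l22l2l2l22l2l22l2l22l2l2l22l

Replace each of the 17 characters of 2l22l2l22l2l2l22l in place — 2l 22l 2l 2l 22l 2l 22l 2l 2l 22l 2l 22l 2l 22l 2l 2l 22l — and concatenate.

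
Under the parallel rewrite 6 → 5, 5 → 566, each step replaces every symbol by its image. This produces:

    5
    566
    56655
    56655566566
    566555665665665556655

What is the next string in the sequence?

5665556656656655566555665556656656655566566

φ(566555665665665556655) expands symbol-by-symbol to 566 5 5 566 566 566 5 5 566 5 5 566 5 5 566 566 566 5 5 566 566; joining the 21 pieces gives the next term.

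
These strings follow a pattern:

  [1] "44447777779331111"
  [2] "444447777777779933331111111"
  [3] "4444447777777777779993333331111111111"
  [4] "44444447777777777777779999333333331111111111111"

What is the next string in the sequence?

444444447777777777777777779999933333333331111111111111111

Term n consists of n+3 4's, followed by 3n+3 7's, followed by n 9's, followed by 2n 3's, followed by 3n+1 1's (n = 1, 2, …).
Setting n = 5 gives 8, 18, 5, 10, 16 characters in each block.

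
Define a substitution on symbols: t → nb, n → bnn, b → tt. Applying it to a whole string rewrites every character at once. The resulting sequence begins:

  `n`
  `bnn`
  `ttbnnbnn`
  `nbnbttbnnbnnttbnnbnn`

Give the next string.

φ(nbnbttbnnbnnttbnnbnn) expands symbol-by-symbol to bnn tt bnn tt nb nb tt bnn bnn tt bnn bnn nb nb tt bnn bnn tt bnn bnn; joining the 20 pieces gives the next term.

bnnttbnnttnbnbttbnnbnnttbnnbnnnbnbttbnnbnnttbnnbnn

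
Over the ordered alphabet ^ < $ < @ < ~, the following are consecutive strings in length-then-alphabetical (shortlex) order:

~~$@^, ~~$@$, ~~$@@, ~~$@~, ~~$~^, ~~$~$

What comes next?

The successor of ~~$~$ increments the rightmost position that isn't already ~ and resets every position after it to ^.

~~$~@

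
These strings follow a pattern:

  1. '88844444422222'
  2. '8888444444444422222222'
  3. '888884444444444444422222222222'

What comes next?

88888844444444444444444422222222222222

Term n consists of n+2 8's, followed by 4n+2 4's, followed by 3n+2 2's (n = 1, 2, …).
At n = 4 the blocks have lengths 6, 18, 14.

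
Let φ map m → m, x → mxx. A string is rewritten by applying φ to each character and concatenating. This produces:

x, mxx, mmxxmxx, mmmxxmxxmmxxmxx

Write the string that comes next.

Applying the rule to each of the 15 symbols of mmmxxmxxmmxxmxx gives the pieces m m m mxx mxx m mxx mxx m m mxx mxx m mxx mxx, which concatenate to the answer.

mmmmxxmxxmmxxmxxmmmxxmxxmmxxmxx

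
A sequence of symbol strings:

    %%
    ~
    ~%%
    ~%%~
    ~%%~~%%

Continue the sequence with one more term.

Each term (from the third on) is the previous term followed by the one before it: term 3 = ~·%% = ~%%.
The next term joins ~%%~~%% and ~%%~.

~%%~~%%~%%~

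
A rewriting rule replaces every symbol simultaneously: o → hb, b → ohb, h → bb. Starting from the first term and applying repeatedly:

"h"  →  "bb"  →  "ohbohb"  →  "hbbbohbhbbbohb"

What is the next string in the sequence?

bbohbohbohbhbbbohbbbohbohbohbhbbbohb

Replace each of the 14 characters of hbbbohbhbbbohb in place — bb ohb ohb ohb hb bb ohb bb ohb ohb ohb hb bb ohb — and concatenate.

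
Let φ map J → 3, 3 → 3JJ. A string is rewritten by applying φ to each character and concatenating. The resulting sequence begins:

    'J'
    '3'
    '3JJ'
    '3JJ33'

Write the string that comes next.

3JJ333JJ3JJ

Rewriting each symbol of 3JJ33: 3→3JJ, J→3, J→3, 3→3JJ, 3→3JJ, which concatenates to 3JJ 3 3 3JJ 3JJ.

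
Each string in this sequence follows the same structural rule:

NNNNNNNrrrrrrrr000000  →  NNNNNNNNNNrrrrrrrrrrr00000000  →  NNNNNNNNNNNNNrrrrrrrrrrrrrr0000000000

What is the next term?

NNNNNNNNNNNNNNNNrrrrrrrrrrrrrrrrr000000000000

Each string has the form N^{3n+1} r^{3n+2} 0^{2n+2}, where the shown terms are n = 2, 3, 4.
At n = 5 the blocks have lengths 16, 17, 12.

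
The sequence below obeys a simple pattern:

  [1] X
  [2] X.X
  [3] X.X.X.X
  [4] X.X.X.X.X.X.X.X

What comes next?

Every step duplicates the string with '.' between the halves.
One more doubling of X.X.X.X.X.X.X.X gives the answer.

X.X.X.X.X.X.X.X.X.X.X.X.X.X.X.X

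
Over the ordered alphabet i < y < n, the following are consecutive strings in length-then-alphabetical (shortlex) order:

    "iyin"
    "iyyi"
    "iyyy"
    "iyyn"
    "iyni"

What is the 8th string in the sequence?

inii

Advancing 3 positions from iyni through iyni → iyny → iynn reaches term 8.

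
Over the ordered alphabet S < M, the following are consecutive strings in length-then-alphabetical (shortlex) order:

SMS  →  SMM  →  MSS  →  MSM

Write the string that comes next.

Treat MSM as a base-2 numeral over the given alphabet and add one, carrying through any trailing M's.

MMS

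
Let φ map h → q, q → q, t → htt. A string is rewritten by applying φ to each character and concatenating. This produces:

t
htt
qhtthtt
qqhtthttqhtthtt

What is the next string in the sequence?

Replace each of the 15 characters of qqhtthttqhtthtt in place — q q q htt htt q htt htt q q htt htt q htt htt — and concatenate.

qqqhtthttqhtthttqqhtthttqhtthtt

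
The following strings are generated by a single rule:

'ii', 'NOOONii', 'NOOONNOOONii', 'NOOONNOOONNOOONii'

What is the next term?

Every step adds NOOON at the front: s(k+1) = NOOON·s(k).
Applying this once more to NOOONNOOONNOOONii:

NOOONNOOONNOOONNOOONii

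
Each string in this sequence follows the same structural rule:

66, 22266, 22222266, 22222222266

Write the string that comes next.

22222222222266

Every step adds 222 at the front: s(k+1) = 222·s(k).
So the next term is 222·22222222266.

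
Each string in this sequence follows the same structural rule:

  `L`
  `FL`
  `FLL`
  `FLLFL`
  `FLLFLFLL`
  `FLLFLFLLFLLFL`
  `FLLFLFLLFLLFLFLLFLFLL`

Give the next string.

From term 3 onward, concatenate the last term with the second-to-last: FL·L = FLL, FLL·FL = FLLFL, …
Continuing: FLLFLFLLFLLFLFLLFLFLL · FLLFLFLLFLLFL gives term 8.

FLLFLFLLFLLFLFLLFLFLLFLLFLFLLFLLFL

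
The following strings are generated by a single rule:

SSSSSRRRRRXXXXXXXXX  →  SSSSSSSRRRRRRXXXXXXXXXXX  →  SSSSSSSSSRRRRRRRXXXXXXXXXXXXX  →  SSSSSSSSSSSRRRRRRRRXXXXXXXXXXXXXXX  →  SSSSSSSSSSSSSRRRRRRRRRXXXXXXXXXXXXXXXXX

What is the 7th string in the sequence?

SSSSSSSSSSSSSSSSSRRRRRRRRRRRXXXXXXXXXXXXXXXXXXXXX

The n-th term is 2n-1 S's then n+2 R's then 2n+3 X's, where the shown terms are n = 3, 4, 5, 6, 7.
At n = 9 the blocks have lengths 17, 11, 21.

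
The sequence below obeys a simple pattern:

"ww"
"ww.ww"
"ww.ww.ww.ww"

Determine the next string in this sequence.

Each string is two copies of the previous one joined by '.'.
Doubling ww.ww.ww.ww with '.' between the halves:

ww.ww.ww.ww.ww.ww.ww.ww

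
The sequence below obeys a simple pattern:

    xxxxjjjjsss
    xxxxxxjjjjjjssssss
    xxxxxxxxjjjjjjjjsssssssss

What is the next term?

The n-th term is 2n+2 x's then 2n+2 j's then 3n s's (n = 1, 2, …).
Setting n = 4 gives 10, 10, 12 characters in each block.

xxxxxxxxxxjjjjjjjjjjssssssssssss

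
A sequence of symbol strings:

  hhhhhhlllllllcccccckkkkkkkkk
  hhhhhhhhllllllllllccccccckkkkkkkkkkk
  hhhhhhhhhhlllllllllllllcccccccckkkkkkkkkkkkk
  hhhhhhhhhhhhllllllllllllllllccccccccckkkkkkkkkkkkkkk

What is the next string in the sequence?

hhhhhhhhhhhhhhlllllllllllllllllllcccccccccckkkkkkkkkkkkkkkkk

Each string has the form h^{2n} l^{3n-2} c^{n+3} k^{2n+3}, where the shown terms are n = 3, 4, 5, 6.
For the next term, n = 7, so the run lengths are 14, 19, 10, 17.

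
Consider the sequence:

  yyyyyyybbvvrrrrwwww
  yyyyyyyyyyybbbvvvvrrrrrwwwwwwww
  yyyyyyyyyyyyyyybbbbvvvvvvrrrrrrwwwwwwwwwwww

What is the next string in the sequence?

yyyyyyyyyyyyyyyyyyybbbbbvvvvvvvvrrrrrrrwwwwwwwwwwwwwwww

Term n consists of 4n+3 y's, followed by n+1 b's, followed by 2n v's, followed by n+3 r's, followed by 4n w's (n = 1, 2, …).
Setting n = 4 gives 19, 5, 8, 7, 16 characters in each block.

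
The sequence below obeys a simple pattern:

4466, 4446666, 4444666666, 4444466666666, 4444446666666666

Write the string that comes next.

4444444666666666666

Each string has the form 4^{n+1} 6^{2n} (n = 1, 2, …).
For the next term, n = 6, so the run lengths are 7, 12.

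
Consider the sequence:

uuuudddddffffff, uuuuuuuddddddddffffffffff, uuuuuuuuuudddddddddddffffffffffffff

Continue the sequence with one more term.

uuuuuuuuuuuuuddddddddddddddffffffffffffffffff

Each string has the form u^{3n+1} d^{3n+2} f^{4n+2} (n = 1, 2, …).
For the next term, n = 4, so the run lengths are 13, 14, 18.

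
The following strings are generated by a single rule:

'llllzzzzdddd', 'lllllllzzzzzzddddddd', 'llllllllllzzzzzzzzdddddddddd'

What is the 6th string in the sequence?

lllllllllllllllllllzzzzzzzzzzzzzzddddddddddddddddddd

Each string has the form l^{3n-2} z^{2n} d^{3n-2}, where the shown terms are n = 2, 3, 4.
At n = 7 the blocks have lengths 19, 14, 19.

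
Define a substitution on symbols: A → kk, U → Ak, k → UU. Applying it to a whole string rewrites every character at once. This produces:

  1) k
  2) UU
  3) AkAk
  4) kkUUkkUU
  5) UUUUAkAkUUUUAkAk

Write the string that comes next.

Rewriting the 16 symbols of UUUUAkAkUUUUAkAk one by one yields Ak Ak Ak Ak kk UU kk UU Ak Ak Ak Ak kk UU kk UU; concatenated:

AkAkAkAkkkUUkkUUAkAkAkAkkkUUkkUU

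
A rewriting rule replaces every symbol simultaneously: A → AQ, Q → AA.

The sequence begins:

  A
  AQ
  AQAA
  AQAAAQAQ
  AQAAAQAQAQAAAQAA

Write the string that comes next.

Applying the rule to each of the 16 symbols of AQAAAQAQAQAAAQAA gives the pieces AQ AA AQ AQ AQ AA AQ AA AQ AA AQ AQ AQ AA AQ AQ, which concatenate to the answer.

AQAAAQAQAQAAAQAAAQAAAQAQAQAAAQAQ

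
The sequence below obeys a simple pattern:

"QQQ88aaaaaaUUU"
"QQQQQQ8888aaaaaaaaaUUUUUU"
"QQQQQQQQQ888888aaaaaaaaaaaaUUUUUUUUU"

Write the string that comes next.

Each string has the form Q^{3n} 8^{2n} a^{3n+3} U^{3n} (n = 1, 2, …).
Setting n = 4 gives 12, 8, 15, 12 characters in each block.

QQQQQQQQQQQQ88888888aaaaaaaaaaaaaaaUUUUUUUUUUUU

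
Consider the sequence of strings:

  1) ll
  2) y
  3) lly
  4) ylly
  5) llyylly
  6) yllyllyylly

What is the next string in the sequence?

Each term (from the third on) is the two preceding terms concatenated in order: term 3 = ll·y = lly.
Continuing: llyylly · yllyllyylly gives term 7.

llyyllyyllyllyylly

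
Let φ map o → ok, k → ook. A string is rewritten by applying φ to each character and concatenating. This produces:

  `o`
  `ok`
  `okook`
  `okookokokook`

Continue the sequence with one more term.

Rewriting each symbol of okookokokook: o→ok, k→ook, o→ok, o→ok, k→ook, o→ok, k→ook, o→ok, k→ook, o→ok, o→ok, k→ook, which concatenates to ok ook ok ok ook ok ook ok ook ok ok ook.

okookokokookokookokookokokook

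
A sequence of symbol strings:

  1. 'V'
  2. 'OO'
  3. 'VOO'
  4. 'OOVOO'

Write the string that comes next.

VOOOOVOO

Each term (from the third on) is the two preceding terms concatenated in order: term 3 = V·OO = VOO.
The next term joins VOO and OOVOO.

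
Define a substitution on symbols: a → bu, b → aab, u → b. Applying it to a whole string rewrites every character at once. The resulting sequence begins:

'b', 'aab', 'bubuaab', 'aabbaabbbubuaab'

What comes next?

Replace each of the 15 characters of aabbaabbbubuaab in place — bu bu aab aab bu bu aab aab aab b aab b bu bu aab — and concatenate.

bubuaabaabbubuaabaabaabbaabbbubuaab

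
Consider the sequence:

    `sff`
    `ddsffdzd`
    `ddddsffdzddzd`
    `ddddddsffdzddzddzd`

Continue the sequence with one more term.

Each term wraps the previous one in dd on the left and dzd on the right.
One more step from ddddddsffdzddzddzd gives the answer.

ddddddddsffdzddzddzddzd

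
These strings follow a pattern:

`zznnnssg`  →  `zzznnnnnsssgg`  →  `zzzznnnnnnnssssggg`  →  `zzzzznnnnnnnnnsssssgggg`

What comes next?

Term n consists of n+1 z's, followed by 2n+1 n's, followed by n+1 s's, followed by n g's (n = 1, 2, …).
Setting n = 5 gives 6, 11, 6, 5 characters in each block.

zzzzzznnnnnnnnnnnssssssggggg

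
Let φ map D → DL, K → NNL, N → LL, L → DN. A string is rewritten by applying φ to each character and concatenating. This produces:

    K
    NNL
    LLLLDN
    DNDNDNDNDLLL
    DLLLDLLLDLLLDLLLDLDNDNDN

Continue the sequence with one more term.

DLDNDNDNDLDNDNDNDLDNDNDNDLDNDNDNDLDNDLLLDLLLDLLL

Applying the rule to each of the 24 symbols of DLLLDLLLDLLLDLLLDLDNDNDN gives the pieces DL DN DN DN DL DN DN DN DL DN DN DN DL DN DN DN DL DN DL LL DL LL DL LL, which concatenate to the answer.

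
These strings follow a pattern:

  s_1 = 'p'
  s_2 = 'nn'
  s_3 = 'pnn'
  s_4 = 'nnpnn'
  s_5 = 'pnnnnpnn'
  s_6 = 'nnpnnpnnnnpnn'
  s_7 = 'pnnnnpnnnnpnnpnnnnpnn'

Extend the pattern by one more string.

This is a Fibonacci-style word recurrence s(k) = s(k−2)·s(k−1): e.g. p·nn = pnn.
The next term joins nnpnnpnnnnpnn and pnnnnpnnnnpnnpnnnnpnn.

nnpnnpnnnnpnnpnnnnpnnnnpnnpnnnnpnn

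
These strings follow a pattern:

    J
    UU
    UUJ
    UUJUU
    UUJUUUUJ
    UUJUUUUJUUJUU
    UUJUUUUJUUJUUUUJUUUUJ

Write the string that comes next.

This is a Fibonacci-style word recurrence s(k) = s(k−1)·s(k−2): e.g. UU·J = UUJ.
Continuing: UUJUUUUJUUJUUUUJUUUUJ · UUJUUUUJUUJUU gives term 8.

UUJUUUUJUUJUUUUJUUUUJUUJUUUUJUUJUU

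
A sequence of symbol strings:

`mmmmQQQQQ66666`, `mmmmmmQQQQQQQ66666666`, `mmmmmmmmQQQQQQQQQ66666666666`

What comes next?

Term n consists of 2n m's, followed by 2n+1 Q's, followed by 3n-1 6's, where the shown terms are n = 2, 3, 4.
For the next term, n = 5, so the run lengths are 10, 11, 14.

mmmmmmmmmmQQQQQQQQQQQ66666666666666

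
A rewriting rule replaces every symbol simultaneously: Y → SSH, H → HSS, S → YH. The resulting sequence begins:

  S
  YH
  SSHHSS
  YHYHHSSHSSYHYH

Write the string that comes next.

SSHHSSSSHHSSHSSYHYHHSSYHYHSSHHSSSSHHSS

Replace each of the 14 characters of YHYHHSSHSSYHYH in place — SSH HSS SSH HSS HSS YH YH HSS YH YH SSH HSS SSH HSS — and concatenate.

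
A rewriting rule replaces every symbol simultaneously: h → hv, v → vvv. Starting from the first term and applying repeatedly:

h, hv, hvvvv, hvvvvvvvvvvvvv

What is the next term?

hvvvvvvvvvvvvvvvvvvvvvvvvvvvvvvvvvvvvvvvv

Applying the rule to each of the 14 symbols of hvvvvvvvvvvvvv gives the pieces hv vvv vvv vvv vvv vvv vvv vvv vvv vvv vvv vvv vvv vvv, which concatenate to the answer.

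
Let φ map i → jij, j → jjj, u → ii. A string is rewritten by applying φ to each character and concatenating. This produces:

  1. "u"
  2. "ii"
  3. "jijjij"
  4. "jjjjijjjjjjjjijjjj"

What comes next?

Rewriting the 18 symbols of jjjjijjjjjjjjijjjj one by one yields jjj jjj jjj jjj jij jjj jjj jjj jjj jjj jjj jjj jjj jij jjj jjj jjj jjj; concatenated:

jjjjjjjjjjjjjijjjjjjjjjjjjjjjjjjjjjjjjjjijjjjjjjjjjjjj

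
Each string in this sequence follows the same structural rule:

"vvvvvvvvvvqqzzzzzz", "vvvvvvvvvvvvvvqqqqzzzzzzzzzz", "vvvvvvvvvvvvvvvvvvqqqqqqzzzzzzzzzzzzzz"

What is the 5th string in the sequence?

vvvvvvvvvvvvvvvvvvvvvvvvvvqqqqqqqqqqzzzzzzzzzzzzzzzzzzzzzz

The n-th term is 4n+2 v's then 2n-2 q's then 4n-2 z's, where the shown terms are n = 2, 3, 4.
For term 5, n = 6, so the run lengths are 26, 10, 22.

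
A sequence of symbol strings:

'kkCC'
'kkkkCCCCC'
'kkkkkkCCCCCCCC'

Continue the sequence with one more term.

Term n consists of 2n k's, followed by 3n-1 C's (n = 1, 2, …).
At n = 4 the blocks have lengths 8, 11.

kkkkkkkkCCCCCCCCCCC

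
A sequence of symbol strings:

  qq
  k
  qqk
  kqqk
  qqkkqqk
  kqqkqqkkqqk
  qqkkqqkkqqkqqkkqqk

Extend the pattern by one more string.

kqqkqqkkqqkqqkkqqkkqqkqqkkqqk

This is a Fibonacci-style word recurrence s(k) = s(k−2)·s(k−1): e.g. qq·k = qqk.
So term 8 is kqqkqqkkqqk·qqkkqqkkqqkqqkkqqk.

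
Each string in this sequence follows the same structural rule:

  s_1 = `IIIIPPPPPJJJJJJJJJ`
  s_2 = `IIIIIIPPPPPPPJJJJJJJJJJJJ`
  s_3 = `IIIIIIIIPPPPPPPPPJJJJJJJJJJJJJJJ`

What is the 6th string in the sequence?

Term n consists of 2n I's, followed by 2n+1 P's, followed by 3n+3 J's, where the shown terms are n = 2, 3, 4.
For term 6, n = 7, so the run lengths are 14, 15, 24.

IIIIIIIIIIIIIIPPPPPPPPPPPPPPPJJJJJJJJJJJJJJJJJJJJJJJJ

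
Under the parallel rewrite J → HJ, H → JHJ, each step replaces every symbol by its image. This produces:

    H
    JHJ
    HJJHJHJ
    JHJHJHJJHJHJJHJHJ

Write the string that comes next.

Applying the rule to each of the 17 symbols of JHJHJHJJHJHJJHJHJ gives the pieces HJ JHJ HJ JHJ HJ JHJ HJ HJ JHJ HJ JHJ HJ HJ JHJ HJ JHJ HJ, which concatenate to the answer.

HJJHJHJJHJHJJHJHJHJJHJHJJHJHJHJJHJHJJHJHJ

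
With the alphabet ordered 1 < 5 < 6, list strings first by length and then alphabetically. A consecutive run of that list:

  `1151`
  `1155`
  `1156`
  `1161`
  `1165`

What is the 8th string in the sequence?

1515

Advancing 3 positions from 1165 through 1165 → 1166 → 1511 reaches term 8.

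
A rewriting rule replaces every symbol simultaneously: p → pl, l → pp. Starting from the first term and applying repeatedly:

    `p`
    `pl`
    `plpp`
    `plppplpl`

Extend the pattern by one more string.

Expanding plppplpl: p→pl, l→pp, p→pl, p→pl, p→pl, l→pp, p→pl, l→pp. Concatenated: pl pp pl pl pl pp pl pp.

plppplplplppplpp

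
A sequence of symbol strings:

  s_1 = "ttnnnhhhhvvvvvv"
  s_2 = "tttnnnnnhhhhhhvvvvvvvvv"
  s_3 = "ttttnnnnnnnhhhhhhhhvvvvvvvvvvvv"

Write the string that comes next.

tttttnnnnnnnnnhhhhhhhhhhvvvvvvvvvvvvvvv

Term n consists of n t's, followed by 2n-1 n's, followed by 2n h's, followed by 3n v's, where the shown terms are n = 2, 3, 4.
Setting n = 5 gives 5, 9, 10, 15 characters in each block.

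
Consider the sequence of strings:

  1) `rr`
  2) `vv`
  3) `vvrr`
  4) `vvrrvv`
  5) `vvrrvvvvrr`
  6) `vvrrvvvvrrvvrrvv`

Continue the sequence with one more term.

From term 3 onward, concatenate the last term with the second-to-last: vv·rr = vvrr, vvrr·vv = vvrrvv, …
So term 7 is vvrrvvvvrrvvrrvv·vvrrvvvvrr.

vvrrvvvvrrvvrrvvvvrrvvvvrr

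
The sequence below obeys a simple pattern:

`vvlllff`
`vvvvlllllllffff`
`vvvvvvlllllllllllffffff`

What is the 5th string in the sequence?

vvvvvvvvvvlllllllllllllllllllffffffffff

The n-th term is 2n v's then 4n-1 l's then 2n f's (n = 1, 2, …).
At n = 5 the blocks have lengths 10, 19, 10.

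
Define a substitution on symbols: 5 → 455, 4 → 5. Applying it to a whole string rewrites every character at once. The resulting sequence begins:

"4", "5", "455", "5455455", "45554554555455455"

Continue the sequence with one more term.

Rewriting the 17 symbols of 45554554555455455 one by one yields 5 455 455 455 5 455 455 5 455 455 455 5 455 455 5 455 455; concatenated:

54554554555455455545545545554554555455455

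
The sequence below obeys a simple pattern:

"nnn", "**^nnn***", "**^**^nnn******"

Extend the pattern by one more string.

Each term wraps the previous one in **^ on the left and *** on the right.
Applying this once more to **^**^nnn******:

**^**^**^nnn*********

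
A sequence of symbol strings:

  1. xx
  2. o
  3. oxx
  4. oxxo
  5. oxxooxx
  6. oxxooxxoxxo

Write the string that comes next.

From term 3 onward, concatenate the last term with the second-to-last: o·xx = oxx, oxx·o = oxxo, …
Continuing: oxxooxxoxxo · oxxooxx gives term 7.

oxxooxxoxxooxxooxx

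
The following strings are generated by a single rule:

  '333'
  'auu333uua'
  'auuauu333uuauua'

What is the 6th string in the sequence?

auuauuauuauuauu333uuauuauuauuauua

Every step adds auu to the front and uua to the end of the previous string.
From auuauu333uuauua, 3 further steps: auuauu333uuauua → auuauuauu333uuauuauua → auuauuauuauu333uuauuauuauua → (answer).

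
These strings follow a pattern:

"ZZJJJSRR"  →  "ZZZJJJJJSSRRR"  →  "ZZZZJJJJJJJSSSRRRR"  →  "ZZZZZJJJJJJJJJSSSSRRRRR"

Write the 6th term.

ZZZZZZZJJJJJJJJJJJJJSSSSSSRRRRRRR

Term n consists of n+1 Z's, followed by 2n+1 J's, followed by n S's, followed by n+1 R's (n = 1, 2, …).
For term 6, n = 6, so the run lengths are 7, 13, 6, 7.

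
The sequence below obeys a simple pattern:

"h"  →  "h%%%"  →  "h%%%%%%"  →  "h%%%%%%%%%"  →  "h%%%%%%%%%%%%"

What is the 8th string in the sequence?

Each term is the previous one with %%% appended.
From h%%%%%%%%%%%%, 3 further steps: h%%%%%%%%%%%% → h%%%%%%%%%%%%%%% → h%%%%%%%%%%%%%%%%%% → (answer).

h%%%%%%%%%%%%%%%%%%%%%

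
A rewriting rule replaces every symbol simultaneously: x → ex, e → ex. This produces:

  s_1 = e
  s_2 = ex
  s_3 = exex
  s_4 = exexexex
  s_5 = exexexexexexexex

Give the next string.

exexexexexexexexexexexexexexexex

Replace each of the 16 characters of exexexexexexexex in place — ex ex ex ex ex ex ex ex ex ex ex ex ex ex ex ex — and concatenate.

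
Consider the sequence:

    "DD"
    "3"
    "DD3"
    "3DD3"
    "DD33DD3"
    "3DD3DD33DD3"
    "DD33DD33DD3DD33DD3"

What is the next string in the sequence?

3DD3DD33DD3DD33DD33DD3DD33DD3

From term 3 onward, concatenate the second-to-last term with the last: DD·3 = DD3, 3·DD3 = 3DD3, …
Continuing: 3DD3DD33DD3 · DD33DD33DD3DD33DD3 gives term 8.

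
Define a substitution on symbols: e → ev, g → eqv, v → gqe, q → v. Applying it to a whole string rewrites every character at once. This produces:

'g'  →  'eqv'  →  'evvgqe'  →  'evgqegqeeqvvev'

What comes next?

φ(evgqegqeeqvvev) expands symbol-by-symbol to ev gqe eqv v ev eqv v ev ev v gqe gqe ev gqe; joining the 14 pieces gives the next term.

evgqeeqvveveqvvevevvgqegqeevgqe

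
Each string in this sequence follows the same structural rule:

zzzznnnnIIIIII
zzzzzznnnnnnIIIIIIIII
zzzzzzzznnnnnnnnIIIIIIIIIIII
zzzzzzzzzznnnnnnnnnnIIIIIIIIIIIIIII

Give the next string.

zzzzzzzzzzzznnnnnnnnnnnnIIIIIIIIIIIIIIIIII

The n-th term is 2n z's then 2n n's then 3n I's, where the shown terms are n = 2, 3, 4, 5.
Setting n = 6 gives 12, 12, 18 characters in each block.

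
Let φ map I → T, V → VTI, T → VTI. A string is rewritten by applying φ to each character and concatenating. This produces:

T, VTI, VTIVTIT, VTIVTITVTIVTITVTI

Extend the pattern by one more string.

Rewriting the 17 symbols of VTIVTITVTIVTITVTI one by one yields VTI VTI T VTI VTI T VTI VTI VTI T VTI VTI T VTI VTI VTI T; concatenated:

VTIVTITVTIVTITVTIVTIVTITVTIVTITVTIVTIVTIT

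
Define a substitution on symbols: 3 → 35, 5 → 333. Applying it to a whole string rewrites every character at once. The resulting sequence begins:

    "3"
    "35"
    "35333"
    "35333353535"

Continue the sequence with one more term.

Rewriting each symbol of 35333353535: 3→35, 5→333, 3→35, 3→35, 3→35, 3→35, 5→333, 3→35, 5→333, 3→35, 5→333, which concatenates to 35 333 35 35 35 35 333 35 333 35 333.

35333353535353333533335333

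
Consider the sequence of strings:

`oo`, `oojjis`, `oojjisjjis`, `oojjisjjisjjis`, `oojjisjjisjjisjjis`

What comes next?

The strings grow by a fixed suffix jjis each time.
Applying this once more to oojjisjjisjjisjjis:

oojjisjjisjjisjjisjjis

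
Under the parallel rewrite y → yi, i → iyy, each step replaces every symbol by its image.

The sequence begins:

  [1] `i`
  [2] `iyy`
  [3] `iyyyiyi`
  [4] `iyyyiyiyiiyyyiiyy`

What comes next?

φ(iyyyiyiyiiyyyiiyy) expands symbol-by-symbol to iyy yi yi yi iyy yi iyy yi iyy iyy yi yi yi iyy iyy yi yi; joining the 17 pieces gives the next term.

iyyyiyiyiiyyyiiyyyiiyyiyyyiyiyiiyyiyyyiyi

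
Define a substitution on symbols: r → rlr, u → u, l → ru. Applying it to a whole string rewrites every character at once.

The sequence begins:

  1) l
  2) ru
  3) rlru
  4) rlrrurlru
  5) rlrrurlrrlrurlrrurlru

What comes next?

rlrrurlrrlrurlrrurlrrlrrurlrurlrrurlrrlrurlrrurlru

Replace each of the 21 characters of rlrrurlrrlrurlrrurlru in place — rlr ru rlr rlr u rlr ru rlr rlr ru rlr u rlr ru rlr rlr u rlr ru rlr u — and concatenate.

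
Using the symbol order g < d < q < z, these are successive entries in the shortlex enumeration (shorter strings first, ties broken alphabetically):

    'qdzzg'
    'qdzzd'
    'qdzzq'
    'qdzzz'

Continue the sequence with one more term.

The successor of qdzzz increments the rightmost position that isn't already z and resets every position after it to g.

qqggg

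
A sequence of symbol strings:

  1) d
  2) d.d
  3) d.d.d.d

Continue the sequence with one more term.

Every step duplicates the string with '.' between the halves.
Doubling d.d.d.d with '.' between the halves:

d.d.d.d.d.d.d.d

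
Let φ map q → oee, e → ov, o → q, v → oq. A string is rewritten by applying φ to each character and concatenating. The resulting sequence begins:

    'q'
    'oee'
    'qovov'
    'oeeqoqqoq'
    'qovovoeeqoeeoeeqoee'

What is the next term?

Applying the rule to each of the 19 symbols of qovovoeeqoeeoeeqoee gives the pieces oee q oq q oq q ov ov oee q ov ov q ov ov oee q ov ov, which concatenate to the answer.

oeeqoqqoqqovovoeeqovovqovovoeeqovov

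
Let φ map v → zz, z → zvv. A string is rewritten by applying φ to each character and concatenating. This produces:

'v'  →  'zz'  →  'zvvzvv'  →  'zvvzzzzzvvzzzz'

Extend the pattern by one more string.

zvvzzzzzvvzvvzvvzvvzvvzzzzzvvzvvzvvzvv

Applying the rule to each of the 14 symbols of zvvzzzzzvvzzzz gives the pieces zvv zz zz zvv zvv zvv zvv zvv zz zz zvv zvv zvv zvv, which concatenate to the answer.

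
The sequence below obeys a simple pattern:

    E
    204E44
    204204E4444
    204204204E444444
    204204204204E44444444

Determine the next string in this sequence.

Every step adds 204 to the front and 44 to the end of the previous string.
Applying this once more to 204204204204E44444444:

204204204204204E4444444444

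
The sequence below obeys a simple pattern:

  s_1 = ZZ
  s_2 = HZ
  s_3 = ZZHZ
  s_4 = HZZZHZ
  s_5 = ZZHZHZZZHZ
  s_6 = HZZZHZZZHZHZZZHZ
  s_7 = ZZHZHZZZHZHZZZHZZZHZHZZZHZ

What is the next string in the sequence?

HZZZHZZZHZHZZZHZZZHZHZZZHZHZZZHZZZHZHZZZHZ

This is a Fibonacci-style word recurrence s(k) = s(k−2)·s(k−1): e.g. ZZ·HZ = ZZHZ.
Continuing: HZZZHZZZHZHZZZHZ · ZZHZHZZZHZHZZZHZZZHZHZZZHZ gives term 8.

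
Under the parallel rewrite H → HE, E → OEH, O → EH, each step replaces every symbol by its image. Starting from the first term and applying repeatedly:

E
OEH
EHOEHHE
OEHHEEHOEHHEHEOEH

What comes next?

Applying the rule to each of the 17 symbols of OEHHEEHOEHHEHEOEH gives the pieces EH OEH HE HE OEH OEH HE EH OEH HE HE OEH HE OEH EH OEH HE, which concatenate to the answer.

EHOEHHEHEOEHOEHHEEHOEHHEHEOEHHEOEHEHOEHHE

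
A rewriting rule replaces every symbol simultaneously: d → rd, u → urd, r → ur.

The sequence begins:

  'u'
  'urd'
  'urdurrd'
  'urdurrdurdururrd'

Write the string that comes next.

Applying the rule to each of the 16 symbols of urdurrdurdururrd gives the pieces urd ur rd urd ur ur rd urd ur rd urd ur urd ur ur rd, which concatenate to the answer.

urdurrdurdururrdurdurrdurdururdururrd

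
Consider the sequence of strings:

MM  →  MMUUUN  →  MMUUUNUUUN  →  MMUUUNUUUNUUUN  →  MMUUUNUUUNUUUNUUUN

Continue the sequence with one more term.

Every step adds UUUN to the end: s(k+1) = s(k)·UUUN.
One more step from MMUUUNUUUNUUUNUUUN gives the answer.

MMUUUNUUUNUUUNUUUNUUUN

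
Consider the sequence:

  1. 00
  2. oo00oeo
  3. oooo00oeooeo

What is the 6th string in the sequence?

oooooooooo00oeooeooeooeooeo

s(k+1) = oo·s(k)·oeo, so each term gains oo as a prefix and oeo as a suffix.
From oooo00oeooeo, 3 further steps: oooo00oeooeo → oooooo00oeooeooeo → oooooooo00oeooeooeooeo → (answer).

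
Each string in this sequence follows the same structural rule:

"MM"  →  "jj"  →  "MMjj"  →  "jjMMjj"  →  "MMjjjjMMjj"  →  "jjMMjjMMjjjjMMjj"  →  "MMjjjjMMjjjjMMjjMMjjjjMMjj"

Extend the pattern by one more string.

This is a Fibonacci-style word recurrence s(k) = s(k−2)·s(k−1): e.g. MM·jj = MMjj.
Continuing: jjMMjjMMjjjjMMjj · MMjjjjMMjjjjMMjjMMjjjjMMjj gives term 8.

jjMMjjMMjjjjMMjjMMjjjjMMjjjjMMjjMMjjjjMMjj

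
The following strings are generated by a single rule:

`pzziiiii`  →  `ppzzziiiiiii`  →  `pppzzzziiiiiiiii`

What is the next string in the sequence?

Reading off run lengths: p runs 1, 2, 3; z runs 2, 3, 4; i runs 5, 7, 9 — each is linear in n, where the shown terms are n = 2, 3, 4.
For the next term, n = 5, so the run lengths are 4, 5, 11.

ppppzzzzziiiiiiiiiii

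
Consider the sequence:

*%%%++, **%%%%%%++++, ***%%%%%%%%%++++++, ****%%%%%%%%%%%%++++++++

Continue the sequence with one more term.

Reading off run lengths: * runs 1, 2, 3, 4; % runs 3, 6, 9, 12; + runs 2, 4, 6, 8 — each is linear in n (n = 1, 2, …).
Setting n = 5 gives 5, 15, 10 characters in each block.

*****%%%%%%%%%%%%%%%++++++++++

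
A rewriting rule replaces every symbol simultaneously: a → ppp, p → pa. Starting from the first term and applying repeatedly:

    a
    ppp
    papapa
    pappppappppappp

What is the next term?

pappppapapapappppapapapappppapapa

φ(pappppappppappp) expands symbol-by-symbol to pa ppp pa pa pa pa ppp pa pa pa pa ppp pa pa pa; joining the 15 pieces gives the next term.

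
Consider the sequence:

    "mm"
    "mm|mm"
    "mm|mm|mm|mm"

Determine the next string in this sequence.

s(k+1) = s(k)·|·s(k) — each term doubles the last with '|' between the halves.
Doubling mm|mm|mm|mm with '|' between the halves:

mm|mm|mm|mm|mm|mm|mm|mm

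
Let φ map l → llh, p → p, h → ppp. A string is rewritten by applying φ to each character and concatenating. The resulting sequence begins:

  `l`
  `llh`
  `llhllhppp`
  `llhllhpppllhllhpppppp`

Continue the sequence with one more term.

Rewriting the 21 symbols of llhllhpppllhllhpppppp one by one yields llh llh ppp llh llh ppp p p p llh llh ppp llh llh ppp p p p p p p; concatenated:

llhllhpppllhllhppppppllhllhpppllhllhppppppppp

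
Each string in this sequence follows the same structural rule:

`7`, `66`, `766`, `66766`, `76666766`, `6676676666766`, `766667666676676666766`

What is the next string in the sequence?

6676676666766766667666676676666766

From term 3 onward, concatenate the second-to-last term with the last: 7·66 = 766, 66·766 = 66766, …
Continuing: 6676676666766 · 766667666676676666766 gives term 8.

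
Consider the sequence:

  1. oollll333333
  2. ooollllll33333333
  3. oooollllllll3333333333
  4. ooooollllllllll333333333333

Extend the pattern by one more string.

oooooollllllllllll33333333333333

Term n consists of n o's, followed by 2n l's, followed by 2n+2 3's, where the shown terms are n = 2, 3, 4, 5.
Setting n = 6 gives 6, 12, 14 characters in each block.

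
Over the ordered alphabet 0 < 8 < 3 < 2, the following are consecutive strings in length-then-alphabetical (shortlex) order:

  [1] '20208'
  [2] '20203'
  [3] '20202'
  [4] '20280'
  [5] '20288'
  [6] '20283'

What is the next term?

20282

The successor of 20283 increments the rightmost position that isn't already 2 and resets every position after it to 0.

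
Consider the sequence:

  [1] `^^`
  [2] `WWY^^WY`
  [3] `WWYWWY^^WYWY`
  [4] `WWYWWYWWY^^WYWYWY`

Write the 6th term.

WWYWWYWWYWWYWWY^^WYWYWYWYWY

s(k+1) = WWY·s(k)·WY, so each term gains WWY as a prefix and WY as a suffix.
From WWYWWYWWY^^WYWYWY, 2 further steps: WWYWWYWWY^^WYWYWY → WWYWWYWWYWWY^^WYWYWYWY → (answer).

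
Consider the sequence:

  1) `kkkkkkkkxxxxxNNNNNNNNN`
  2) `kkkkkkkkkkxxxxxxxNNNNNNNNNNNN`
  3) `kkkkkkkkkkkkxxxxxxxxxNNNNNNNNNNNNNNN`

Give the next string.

kkkkkkkkkkkkkkxxxxxxxxxxxNNNNNNNNNNNNNNNNNN

Term n consists of 2n+2 k's, followed by 2n-1 x's, followed by 3n N's, where the shown terms are n = 3, 4, 5.
At n = 6 the blocks have lengths 14, 11, 18.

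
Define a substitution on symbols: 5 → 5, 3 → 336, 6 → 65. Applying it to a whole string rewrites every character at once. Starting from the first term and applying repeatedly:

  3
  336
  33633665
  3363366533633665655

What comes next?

Rewriting the 19 symbols of 3363366533633665655 one by one yields 336 336 65 336 336 65 65 5 336 336 65 336 336 65 65 5 65 5 5; concatenated:

336336653363366565533633665336336656556555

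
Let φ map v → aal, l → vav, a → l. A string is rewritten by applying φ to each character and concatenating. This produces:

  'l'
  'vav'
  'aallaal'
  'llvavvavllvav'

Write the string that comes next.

vavvavaallaalaallaalvavvavaallaal

Applying the rule to each of the 13 symbols of llvavvavllvav gives the pieces vav vav aal l aal aal l aal vav vav aal l aal, which concatenate to the answer.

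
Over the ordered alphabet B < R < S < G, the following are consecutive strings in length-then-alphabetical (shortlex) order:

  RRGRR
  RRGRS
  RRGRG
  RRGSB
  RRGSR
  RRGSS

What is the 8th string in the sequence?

Advancing 2 positions from RRGSS through RRGSS → RRGSG reaches term 8.

RRGGB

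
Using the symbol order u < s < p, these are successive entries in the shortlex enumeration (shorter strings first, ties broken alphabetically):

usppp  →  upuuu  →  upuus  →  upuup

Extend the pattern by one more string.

upusu

Treat upuup as a base-3 numeral over the given alphabet and add one, carrying through any trailing p's.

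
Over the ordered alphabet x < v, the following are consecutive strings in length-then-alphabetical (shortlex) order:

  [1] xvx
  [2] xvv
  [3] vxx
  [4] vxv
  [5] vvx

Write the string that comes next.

vvv

Treat vvx as a base-2 numeral over the given alphabet and add one, carrying through any trailing v's.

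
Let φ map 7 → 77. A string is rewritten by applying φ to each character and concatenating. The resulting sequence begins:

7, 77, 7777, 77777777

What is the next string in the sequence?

7777777777777777

Rewriting each symbol of 77777777: 7→77, 7→77, 7→77, 7→77, 7→77, 7→77, 7→77, 7→77, which concatenates to 77 77 77 77 77 77 77 77.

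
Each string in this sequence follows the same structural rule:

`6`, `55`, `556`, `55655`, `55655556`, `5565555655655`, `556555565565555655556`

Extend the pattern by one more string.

This is a Fibonacci-style word recurrence s(k) = s(k−1)·s(k−2): e.g. 55·6 = 556.
So term 8 is 556555565565555655556·5565555655655.

5565555655655556555565565555655655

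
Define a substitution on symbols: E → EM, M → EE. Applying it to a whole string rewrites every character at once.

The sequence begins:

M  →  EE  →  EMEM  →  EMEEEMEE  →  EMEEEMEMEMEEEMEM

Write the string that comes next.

Replace each of the 16 characters of EMEEEMEMEMEEEMEM in place — EM EE EM EM EM EE EM EE EM EE EM EM EM EE EM EE — and concatenate.

EMEEEMEMEMEEEMEEEMEEEMEMEMEEEMEE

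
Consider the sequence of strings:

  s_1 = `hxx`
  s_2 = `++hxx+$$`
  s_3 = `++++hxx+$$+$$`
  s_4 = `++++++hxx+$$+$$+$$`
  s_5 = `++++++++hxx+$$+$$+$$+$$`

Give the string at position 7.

Every step adds ++ to the front and +$$ to the end of the previous string.
From ++++++++hxx+$$+$$+$$+$$, 2 further steps: ++++++++hxx+$$+$$+$$+$$ → ++++++++++hxx+$$+$$+$$+$$+$$ → (answer).

++++++++++++hxx+$$+$$+$$+$$+$$+$$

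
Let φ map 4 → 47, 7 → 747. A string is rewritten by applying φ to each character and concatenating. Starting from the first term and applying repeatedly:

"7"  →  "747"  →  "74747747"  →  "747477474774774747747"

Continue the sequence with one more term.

7474774747747747477474774774747747747477474774774747747

Applying the rule to each of the 21 symbols of 747477474774774747747 gives the pieces 747 47 747 47 747 747 47 747 47 747 747 47 747 747 47 747 47 747 747 47 747, which concatenate to the answer.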